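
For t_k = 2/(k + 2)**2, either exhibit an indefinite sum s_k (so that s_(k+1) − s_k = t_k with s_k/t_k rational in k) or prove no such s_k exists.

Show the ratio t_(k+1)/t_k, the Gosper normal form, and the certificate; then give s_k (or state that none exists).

no hypergeometric antidifference exists

Ratio r(k) = (k + 2)**2/(k + 3)**2.
Gosper form: A/B · C(k+1)/C(k) with A=k**2 + 4*k + 4, B=k**2 + 6*k + 9, C=1.
Set up (k**2 + 4*k + 4)·f(k+1) − (k**2 + 4*k + 4)·f(k) − (1) = 0.
From deg A=2, deg B=2, deg C=0: d=0.
Put f(k) = c0: A·f(k+1) − B(k−1)·f(k) − C = -1; need -1 = 0 — inconsistent ⇒ no f, not summable.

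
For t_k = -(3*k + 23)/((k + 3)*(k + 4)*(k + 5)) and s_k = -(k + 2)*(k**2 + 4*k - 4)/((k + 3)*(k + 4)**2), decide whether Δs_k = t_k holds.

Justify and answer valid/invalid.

s_(k+1) = -(k + 3)*(4*k + (k + 1)**2)/((k + 4)*(k + 5)**2)
s_(k+1) − s_k = (-5*k**3 - 62*k**2 - 229*k - 236)/(k**5 + 21*k**4 + 175*k**3 + 723*k**2 + 1480*k + 1200)
(s_(k+1) − s_k) − t_k = 2*(-k**3 - 6*k**2 + 19*k + 112)/(k**5 + 21*k**4 + 175*k**3 + 723*k**2 + 1480*k + 1200)

Invalid: residual 2*(-k**3 - 6*k**2 + 19*k + 112)/(k**5 + 21*k**4 + 175*k**3 + 723*k**2 + 1480*k + 1200) ≠ 0.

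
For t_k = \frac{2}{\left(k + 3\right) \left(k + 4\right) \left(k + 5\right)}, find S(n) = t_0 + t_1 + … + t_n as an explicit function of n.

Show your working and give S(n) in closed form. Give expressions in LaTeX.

S(n) = \frac{n^{2} + 9 n + 8}{12 \left(n^{2} + 9 n + 20\right)}

t_(k+1)/t_k = (k + 3)/(k + 6).
Take A(k)=k + 3, B(k)=k + 6, C(k)=1.
Key eq: (k + 3)·f(k+1) = (k + 5)·f(k) + (1).
Bound: deg f ≤ 2.
Solving with deg f ≤ 2: f(k) = k*(k + 7)/24.
Get s_k = R·t_k = k*(k + 7)/(12*(k + 3)*(k + 4)) with R(k) = B(k−1)f(k)/C(k) = k*(k + 5)*(k + 7)/24.
Verify: 2/(k**3 + 12*k**2 + 47*k + 60) matches t_k.
Telescope: S(n) = s_(n+1) − s_(0) = (n**2 + 9*n + 8)/(12*(n**2 + 9*n + 20)) − (0) = (n**2 + 9*n + 8)/(12*(n**2 + 9*n + 20)).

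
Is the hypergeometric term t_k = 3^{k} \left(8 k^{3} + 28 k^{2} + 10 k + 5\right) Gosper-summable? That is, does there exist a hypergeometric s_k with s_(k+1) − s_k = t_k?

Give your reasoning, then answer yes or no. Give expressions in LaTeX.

Compute t_(k+1)/t_k: get 3*(8*k**3 + 52*k**2 + 90*k + 51)/(8*k**3 + 28*k**2 + 10*k + 5).
Factor: A=3; B=1; C=k**3 + 7*k**2/2 + 5*k/4 + 5/8.
Need (3)·f(k+1) − (1)·f(k) = k**3 + 7*k**2/2 + 5*k/4 + 5/8.
deg f ≤ 3 (via 0,0,3).
Match coefficients ⇒ f(k) = (4*k**3 - 4*k**2 - k + 4)/8.
Get s_k = R·t_k = 3**k*(4*k**3 - 4*k**2 - k + 4) with R(k) = B(k−1)f(k)/C(k) = (4*k**3 - 4*k**2 - k + 4)/(8*k**3 + 28*k**2 + 10*k + 5).
Verify: 3**k*(8*k**3 + 28*k**2 + 10*k + 5) matches t_k.

Yes. s_k = 3^{k} \left(4 k^{3} - 4 k^{2} - k + 4\right).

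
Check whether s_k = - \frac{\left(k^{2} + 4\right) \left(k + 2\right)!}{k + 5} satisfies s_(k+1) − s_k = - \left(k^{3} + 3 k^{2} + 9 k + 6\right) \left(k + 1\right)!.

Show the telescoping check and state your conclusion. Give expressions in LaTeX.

s_(k+1) = -(k**2 + 2*k + 5)*factorial(k + 3)/(k + 6)
s_(k+1) − s_k = -(k**4 + 9*k**3 + 30*k**2 + 66*k + 51)*factorial(k + 2)/((k + 5)*(k + 6))
(s_(k+1) − s_k) − t_k = 3*(k**4 + 8*k**3 + 23*k**2 + 51*k + 26)*factorial(k + 1)/((k + 5)*(k + 6))

Invalid: residual \frac{3 \left(k^{4} + 8 k^{3} + 23 k^{2} + 51 k + 26\right) \left(k + 1\right)!}{\left(k + 5\right) \left(k + 6\right)} ≠ 0.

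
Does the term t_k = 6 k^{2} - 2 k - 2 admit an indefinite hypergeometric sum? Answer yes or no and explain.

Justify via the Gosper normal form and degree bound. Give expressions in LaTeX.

Yes. s_k = 2 k^{2} \left(k - 2\right).

t_(k+1)/t_k = (k - 3*(k + 1)**2 + 2)/(-3*k**2 + k + 1).
So A=1 and B=1, with C=k**2 - k/3 - 1/3.
Need (1)·f(k+1) − (1)·f(k) = k**2 - k/3 - 1/3.
d = 3 from the (0,0,2) case.
Solve for f: f(k) = k**2*(k - 2)/3 (degree 3 ≤ 3).
Certificate R = B(k−1)f/C = k**2*(k - 2)/(3*k**2 - k - 1) gives s_k = 2*k**2*(k - 2).
s_(k+1) − s_k = 6*k**2 - 2*k - 2 = t_k.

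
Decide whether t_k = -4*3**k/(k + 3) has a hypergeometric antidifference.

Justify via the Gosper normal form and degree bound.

The ratio is 3*(k + 3)/(k + 4).
Take A(k)=3*k + 9, B(k)=k + 4, C(k)=1.
Solve (3*k + 9)·f(k+1) − (k + 3)·f(k) = 1.
deg f ≤ -1 (via 1,1,0).
deg f ≤ -1 is impossible — no certificate.

No; the degree bound rules out any f.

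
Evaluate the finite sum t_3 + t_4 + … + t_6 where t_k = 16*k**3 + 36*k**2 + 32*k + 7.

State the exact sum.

Σ = 10612

The ratio is (16*k**3 + 84*k**2 + 152*k + 91)/(16*k**3 + 36*k**2 + 32*k + 7).
Take A(k)=1, B(k)=1, C(k)=k**3 + 9*k**2/4 + 2*k + 7/16.
f must satisfy (1)·f(k+1) − (1)·f(k) = k**3 + 9*k**2/4 + 2*k + 7/16.
deg f ≤ 4 (via 0,0,3).
Solve for f: f(k) = k*(4*k**3 + 4*k**2 + 2*k - 3)/16 (degree 4 ≤ 4).
Then R = B(k−1)f/C = k*(4*k**3 + 4*k**2 + 2*k - 3)/(16*k**3 + 36*k**2 + 32*k + 7), so s_k = R(k)·t_k = k*(4*k**3 + 4*k**2 + 2*k - 3).
Δs = 16*k**3 + 36*k**2 + 32*k + 7, as required.
Telescoping: Σ = s_(7) − s_(3) = 11053 − (441) = 10612.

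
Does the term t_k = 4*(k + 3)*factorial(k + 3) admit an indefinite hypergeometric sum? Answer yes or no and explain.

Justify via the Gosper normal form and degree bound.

The ratio is (k + 4)**2/(k + 3).
Normal form (A,B,C) = (k + 4, 1, k + 3).
Need (k + 4)·f(k+1) − (1)·f(k) = k + 3.
From deg A=1, deg B=0, deg C=1: d=0.
Coefficient equations give f(k) = 1.
Then R = B(k−1)f/C = 1/(k + 3), so s_k = R(k)·t_k = 4*factorial(k + 3).
Δs = 4*(k + 3)*factorial(k + 3), as required.

Yes. s_k = 4*factorial(k + 3).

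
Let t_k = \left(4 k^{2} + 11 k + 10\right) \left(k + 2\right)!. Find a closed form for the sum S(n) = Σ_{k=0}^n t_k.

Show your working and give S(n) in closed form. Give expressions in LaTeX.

S(n) = 4 n \left(n + 3\right)! + 3 \left(n + 3\right)! + 2

Ratio r(k) = (k + 3)*(11*k + 4*(k + 1)**2 + 21)/(4*k**2 + 11*k + 10).
Factor: A=k + 3; B=1; C=k**2 + 11*k/4 + 5/2.
f must satisfy (k + 3)·f(k+1) − (1)·f(k) = k**2 + 11*k/4 + 5/2.
Bound: deg f ≤ 1.
Solving with deg f ≤ 1: f(k) = (4*k - 1)/4.
So s_k = (B(k−1)f/C)·t_k = ((4*k - 1)/(4*k**2 + 11*k + 10))·t_k = (4*k - 1)*factorial(k + 2).
Δs = (4*k**2 + 11*k + 10)*factorial(k + 2), as required.
s_(n+1) = (4*n + 3)*factorial(n + 3) and s_(0) = -2, so S(n) = 4*n*factorial(n + 3) + 3*factorial(n + 3) + 2.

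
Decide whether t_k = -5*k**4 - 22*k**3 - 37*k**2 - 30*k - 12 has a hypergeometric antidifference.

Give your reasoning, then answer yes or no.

Yes. s_k = k*(-k**4 - 3*k**3 - 3*k**2 - 2*k - 3).

t_(k+1)/t_k = (5*k**4 + 42*k**3 + 133*k**2 + 190*k + 106)/(5*k**4 + 22*k**3 + 37*k**2 + 30*k + 12).
A = 1, B = 1, C = k**4 + 22*k**3/5 + 37*k**2/5 + 6*k + 12/5.
Key eq: (1)·f(k+1) = (1)·f(k) + (k**4 + 22*k**3/5 + 37*k**2/5 + 6*k + 12/5).
Degrees (0,0,4) ⇒ d ≤ 5.
Match coefficients ⇒ f(k) = k*(k**4 + 3*k**3 + 3*k**2 + 2*k + 3)/5.
Certificate R = B(k−1)f/C = k*(k**4 + 3*k**3 + 3*k**2 + 2*k + 3)/(5*k**4 + 22*k**3 + 37*k**2 + 30*k + 12) gives s_k = k*(-k**4 - 3*k**3 - 3*k**2 - 2*k - 3).
Verify: -5*k**4 - 22*k**3 - 37*k**2 - 30*k - 12 matches t_k.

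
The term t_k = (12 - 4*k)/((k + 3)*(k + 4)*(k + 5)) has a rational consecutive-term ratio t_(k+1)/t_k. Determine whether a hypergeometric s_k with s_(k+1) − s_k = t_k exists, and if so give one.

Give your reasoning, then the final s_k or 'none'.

s_k = 4*k/((k + 3)*(k + 4))

Ratio r(k) = (k - 2)*(k + 3)/((k - 3)*(k + 6)).
Take A(k)=k + 3, B(k)=k + 6, C(k)=k - 3.
Solve (k + 3)·f(k+1) − (k + 5)·f(k) = k - 3.
deg f ≤ 2 (via 1,1,1).
Match coefficients ⇒ f(k) = -k.
So s_k = (B(k−1)f/C)·t_k = (-k*(k + 5)/(k - 3))·t_k = 4*k/((k + 3)*(k + 4)).
s_(k+1) − s_k = 4*(3 - k)/(k**3 + 12*k**2 + 47*k + 60) = t_k.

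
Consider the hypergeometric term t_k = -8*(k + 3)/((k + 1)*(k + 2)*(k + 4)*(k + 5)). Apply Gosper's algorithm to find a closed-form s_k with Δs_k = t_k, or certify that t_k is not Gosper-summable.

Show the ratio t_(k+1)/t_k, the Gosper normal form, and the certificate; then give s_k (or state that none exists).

s_k = k*(-k - 5)/(k**2 + 5*k + 4)

Step 1: r(k) = (k + 1)*(k + 4)**2/((k + 3)**2*(k + 6)).
Normal form (A,B,C) = (k + 1, k + 6, k**2 + 6*k + 9).
Need (k + 1)·f(k+1) − (k + 5)·f(k) = k**2 + 6*k + 9.
From deg A=1, deg B=1, deg C=2: d=4.
Match coefficients ⇒ f(k) = k*(k + 2)*(k + 3)*(k + 5)/8.
R(k) = B(k−1)·f(k)/C(k) = k*(k + 2)*(k + 5)**2/(8*(k + 3)); s_k = R·t_k = k*(-k - 5)/(k**2 + 5*k + 4).
Verify: 8*(-k - 3)/(k**4 + 12*k**3 + 49*k**2 + 78*k + 40) matches t_k.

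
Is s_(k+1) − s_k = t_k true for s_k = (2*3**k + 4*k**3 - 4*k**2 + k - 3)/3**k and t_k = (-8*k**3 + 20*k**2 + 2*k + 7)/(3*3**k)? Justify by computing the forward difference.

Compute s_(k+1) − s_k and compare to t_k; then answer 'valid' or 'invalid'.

Valid — Δs_k = t_k.

s_(k+1) = (6*3**k + 4*k**3 + 8*k**2 + 5*k - 2)/(3*3**k)
s_(k+1) − s_k = (-8*k**3 + 20*k**2 + 2*k + 7)/(3*3**k)
(s_(k+1) − s_k) − t_k = 0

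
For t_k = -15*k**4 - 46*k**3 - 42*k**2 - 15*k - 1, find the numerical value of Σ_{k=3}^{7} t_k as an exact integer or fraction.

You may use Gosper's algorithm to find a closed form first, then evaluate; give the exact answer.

Σ = -111585

The ratio is (15*k**4 + 106*k**3 + 270*k**2 + 297*k + 119)/(15*k**4 + 46*k**3 + 42*k**2 + 15*k + 1).
So A=1 and B=1, with C=k**4 + 46*k**3/15 + 14*k**2/5 + k + 1/15.
Need (1)·f(k+1) − (1)·f(k) = k**4 + 46*k**3/15 + 14*k**2/5 + k + 1/15.
From deg A=0, deg B=0, deg C=4: d=5.
Solving with deg f ≤ 5: f(k) = k**2*(3*k**3 + 4*k**2 - 4*k - 2)/15.
So s_k = (B(k−1)f/C)·t_k = (k**2*(3*k**3 + 4*k**2 - 4*k - 2)/(15*k**4 + 46*k**3 + 42*k**2 + 15*k + 1))·t_k = k**2*(-3*k**3 - 4*k**2 + 4*k + 2).
Check: Δs_k = -15*k**4 - 46*k**3 - 42*k**2 - 15*k - 1. ✓
Sum = s_(8) − s_(3); s_(8) = -112512, s_(3) = -927 ⇒ -111585.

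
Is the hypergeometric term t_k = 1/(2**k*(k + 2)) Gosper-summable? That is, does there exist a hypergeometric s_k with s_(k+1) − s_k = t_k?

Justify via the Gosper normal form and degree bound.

No — negative degree bound, so no certificate f.

The ratio is (k + 2)/(2*(k + 3)).
Factor: A=k/2 + 1; B=k + 3; C=1.
Key eq: (k/2 + 1)·f(k+1) = (k + 2)·f(k) + (1).
From deg A=1, deg B=1, deg C=0: d=-1.
Bound -1 < 0, so the key equation has no polynomial solution.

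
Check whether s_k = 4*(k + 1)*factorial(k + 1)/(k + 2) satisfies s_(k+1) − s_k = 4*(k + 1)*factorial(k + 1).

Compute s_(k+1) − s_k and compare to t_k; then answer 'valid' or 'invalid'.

Invalid: residual -4*(k**2 + 3*k + 1)*factorial(k + 1)/((k + 2)*(k + 3)) ≠ 0.

s_(k+1) = 4*(k + 2)*factorial(k + 2)/(k + 3)
s_(k+1) − s_k = 4*(k**3 + 5*k**2 + 8*k + 5)*factorial(k + 1)/((k + 2)*(k + 3))
(s_(k+1) − s_k) − t_k = -4*(k**2 + 3*k + 1)*factorial(k + 1)/((k + 2)*(k + 3))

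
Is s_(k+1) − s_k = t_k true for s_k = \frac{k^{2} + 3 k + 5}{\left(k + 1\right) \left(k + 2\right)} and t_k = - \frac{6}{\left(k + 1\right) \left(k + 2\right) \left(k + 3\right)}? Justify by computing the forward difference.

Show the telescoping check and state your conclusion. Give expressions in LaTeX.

s_(k+1) = (3*k + (k + 1)**2 + 8)/((k + 2)*(k + 3))
s_(k+1) − s_k = -6/(k**3 + 6*k**2 + 11*k + 6)
(s_(k+1) − s_k) − t_k = 0

valid (s_(k+1) − s_k reduces to t_k)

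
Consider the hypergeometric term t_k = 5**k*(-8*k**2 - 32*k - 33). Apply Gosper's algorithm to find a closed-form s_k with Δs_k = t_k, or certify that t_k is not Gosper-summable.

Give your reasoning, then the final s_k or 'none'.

s_k = 5**k*(-2*k**2 - 3*k - 2)

r(k) = 5*(8*k**2 + 48*k + 73)/(8*k**2 + 32*k + 33) after simplifying.
So A=5 and B=1, with C=k**2 + 4*k + 33/8.
Key eq: (5)·f(k+1) = (1)·f(k) + (k**2 + 4*k + 33/8).
deg f ≤ 2 (via 0,0,2).
A polynomial solution: f(k) = (2*k**2 + 3*k + 2)/8.
Certificate R = B(k−1)f/C = (2*k**2 + 3*k + 2)/(8*k**2 + 32*k + 33) gives s_k = 5**k*(-2*k**2 - 3*k - 2).
Check: Δs_k = 5**k*(-8*k**2 - 32*k - 33). ✓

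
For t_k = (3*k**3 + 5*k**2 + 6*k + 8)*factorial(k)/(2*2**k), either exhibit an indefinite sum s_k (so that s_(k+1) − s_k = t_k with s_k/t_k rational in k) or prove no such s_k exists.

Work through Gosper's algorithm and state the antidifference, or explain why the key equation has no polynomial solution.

s_k = (3*k**2 + 2*k - 3)*factorial(k)/2**k

Ratio r(k) = (3*k**4 + 17*k**3 + 39*k**2 + 47*k + 22)/(2*(3*k**3 + 5*k**2 + 6*k + 8)).
Take A(k)=k/2 + 1/2, B(k)=1, C(k)=k**3 + 5*k**2/3 + 2*k + 8/3.
Set up (k/2 + 1/2)·f(k+1) − (1)·f(k) − (k**3 + 5*k**2/3 + 2*k + 8/3) = 0.
From deg A=1, deg B=0, deg C=3: d=2.
A polynomial solution: f(k) = 2*(3*k**2 + 2*k - 3)/3.
Get s_k = R·t_k = (3*k**2 + 2*k - 3)*factorial(k)/2**k with R(k) = B(k−1)f(k)/C(k) = 2*(3*k**2 + 2*k - 3)/(3*k**3 + 5*k**2 + 6*k + 8).
Check: Δs_k = (3*k**3 + 5*k**2 + 6*k + 8)*factorial(k)/(2*2**k). ✓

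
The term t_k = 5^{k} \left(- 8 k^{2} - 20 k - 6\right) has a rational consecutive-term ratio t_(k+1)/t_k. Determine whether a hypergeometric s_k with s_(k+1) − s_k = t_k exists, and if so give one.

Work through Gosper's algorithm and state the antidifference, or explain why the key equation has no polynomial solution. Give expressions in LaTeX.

r(k) = 5*(4*k**2 + 18*k + 17)/(4*k**2 + 10*k + 3) after simplifying.
Factor: A=5; B=1; C=k**2 + 5*k/2 + 3/4.
Set up (5)·f(k+1) − (1)·f(k) − (k**2 + 5*k/2 + 3/4) = 0.
From deg A=0, deg B=0, deg C=2: d=2.
Solve for f: f(k) = (2*k**2 - 1)/8 (degree 2 ≤ 2).
R(k) = B(k−1)·f(k)/C(k) = (2*k**2 - 1)/(2*(4*k**2 + 10*k + 3)); s_k = R·t_k = 5**k*(1 - 2*k**2).
Δs = 2*5**k*(k**2 - 5*(k + 1)**2 + 2), as required.

s_k = 5^{k} \left(1 - 2 k^{2}\right)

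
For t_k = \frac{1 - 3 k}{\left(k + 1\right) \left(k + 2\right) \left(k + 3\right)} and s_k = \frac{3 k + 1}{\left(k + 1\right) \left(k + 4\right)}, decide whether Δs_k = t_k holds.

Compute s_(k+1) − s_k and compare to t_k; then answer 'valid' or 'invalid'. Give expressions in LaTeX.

Invalid: residual \frac{2 \left(6 k^{2} + 21 k - 1\right)}{k^{5} + 15 k^{4} + 85 k^{3} + 225 k^{2} + 274 k + 120} ≠ 0.

s_(k+1) = (3*k + 4)/((k + 2)*(k + 5))
s_(k+1) − s_k = (-3*k**2 - 5*k + 6)/(k**4 + 12*k**3 + 49*k**2 + 78*k + 40)
(s_(k+1) − s_k) − t_k = 2*(6*k**2 + 21*k - 1)/(k**5 + 15*k**4 + 85*k**3 + 225*k**2 + 274*k + 120)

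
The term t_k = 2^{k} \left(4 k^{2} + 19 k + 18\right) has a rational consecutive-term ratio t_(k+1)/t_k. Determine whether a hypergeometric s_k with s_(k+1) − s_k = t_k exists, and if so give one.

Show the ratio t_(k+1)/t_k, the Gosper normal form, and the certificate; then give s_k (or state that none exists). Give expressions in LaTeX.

s_k = 2^{k} \left(4 k^{2} + 3 k + 4\right)

The ratio is 2*(4*k**2 + 27*k + 41)/(4*k**2 + 19*k + 18).
Factor: A=2; B=1; C=k**2 + 19*k/4 + 9/2.
Solve (2)·f(k+1) − (1)·f(k) = k**2 + 19*k/4 + 9/2.
Degrees (0,0,2) ⇒ d ≤ 2.
Solve for f: f(k) = (4*k**2 + 3*k + 4)/4 (degree 2 ≤ 2).
Certificate R = B(k−1)f/C = (4*k**2 + 3*k + 4)/(4*k**2 + 19*k + 18) gives s_k = 2**k*(4*k**2 + 3*k + 4).
Δs = 2**k*(4*k**2 + 19*k + 18), as required.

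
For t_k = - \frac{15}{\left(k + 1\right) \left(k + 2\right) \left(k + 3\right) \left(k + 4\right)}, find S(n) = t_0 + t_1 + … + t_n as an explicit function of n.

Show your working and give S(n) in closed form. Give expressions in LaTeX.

Compute t_(k+1)/t_k: get (k + 1)/(k + 5).
Gosper form: A/B · C(k+1)/C(k) with A=k + 1, B=k + 5, C=1.
Solve (k + 1)·f(k+1) − (k + 4)·f(k) = 1.
deg f ≤ 3 (via 1,1,0).
Solve for f: f(k) = k*(k**2 + 6*k + 11)/18 (degree 3 ≤ 3).
So s_k = (B(k−1)f/C)·t_k = (k*(k + 4)*(k**2 + 6*k + 11)/18)·t_k = 5*k*(-k**2 - 6*k - 11)/(6*(k + 1)*(k + 2)*(k + 3)).
Δs = -15/(k**4 + 10*k**3 + 35*k**2 + 50*k + 24), as required.
Σ_(k=0)^n t_k = s_(n+1) − s_(0) = (5*(-n**3 - 9*n**2 - 26*n - 18)/(6*(n**3 + 9*n**2 + 26*n + 24))) − (0), i.e. 5*(-n**3 - 9*n**2 - 26*n - 18)/(6*(n**3 + 9*n**2 + 26*n + 24)).

S(n) = \frac{5 \left(- n^{3} - 9 n^{2} - 26 n - 18\right)}{6 \left(n^{3} + 9 n^{2} + 26 n + 24\right)}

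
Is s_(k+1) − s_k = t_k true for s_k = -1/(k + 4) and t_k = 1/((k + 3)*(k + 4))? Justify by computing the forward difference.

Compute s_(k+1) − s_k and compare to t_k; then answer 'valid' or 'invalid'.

Invalid: residual -2/(k**3 + 12*k**2 + 47*k + 60) ≠ 0.

s_(k+1) = -1/(k + 5)
s_(k+1) − s_k = 1/((k + 4)*(k + 5))
(s_(k+1) − s_k) − t_k = -2/(k**3 + 12*k**2 + 47*k + 60)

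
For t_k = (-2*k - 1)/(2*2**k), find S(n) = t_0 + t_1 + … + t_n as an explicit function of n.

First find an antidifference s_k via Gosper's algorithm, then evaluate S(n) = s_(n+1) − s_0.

S(n) = -3 + n/2**n + 5/(2*2**n)

Step 1: r(k) = (2*k + 3)/(2*(2*k + 1)).
A = 1/2, B = 1, C = k + 1/2.
Solve (1/2)·f(k+1) − (1)·f(k) = k + 1/2.
deg f ≤ 1 (via 0,0,1).
Solving with deg f ≤ 1: f(k) = -2*k - 3.
Then R = B(k−1)f/C = -2*(2*k + 3)/(2*k + 1), so s_k = R(k)·t_k = (2*k + 3)/2**k.
Verify: (-2*k - 1)/(2*2**k) matches t_k.
Evaluate: s_(n+1) = 2**(-n - 1)*(2*n + 5); subtract s_(0) = 3 ⇒ S(n) = -3 + n/2**n + 5/(2*2**n).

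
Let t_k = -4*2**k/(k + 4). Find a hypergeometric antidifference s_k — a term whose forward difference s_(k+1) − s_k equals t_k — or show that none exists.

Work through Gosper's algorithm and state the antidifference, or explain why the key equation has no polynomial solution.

r(k) = 2*(k + 4)/(k + 5) after simplifying.
A = 2*k + 8, B = k + 5, C = 1.
Solve (2*k + 8)·f(k+1) − (k + 4)·f(k) = 1.
deg f ≤ -1 (via 1,1,0).
Bound -1 < 0, so the key equation has no polynomial solution.

none (Gosper's algorithm certifies no s_k)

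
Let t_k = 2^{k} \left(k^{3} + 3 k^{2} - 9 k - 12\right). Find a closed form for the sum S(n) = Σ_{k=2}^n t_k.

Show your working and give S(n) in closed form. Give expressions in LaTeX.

S(n) = 2 \cdot 2^{n} n^{3} - 12 \cdot 2^{n} n - 14 \cdot 2^{n} + 48

r(k) = 2*(k**3 + 6*k**2 - 17)/(k**3 + 3*k**2 - 9*k - 12) after simplifying.
Take A(k)=2, B(k)=1, C(k)=k**3 + 3*k**2 - 9*k - 12.
Set up (2)·f(k+1) − (1)·f(k) − (k**3 + 3*k**2 - 9*k - 12) = 0.
d = 3 from the (0,0,3) case.
Solving with deg f ≤ 3: f(k) = k**3 - 3*k**2 - 3*k - 2.
Then R = B(k−1)f/C = (k**3 - 3*k**2 - 3*k - 2)/(k**3 + 3*k**2 - 9*k - 12), so s_k = R(k)·t_k = 2**k*(k**3 - 3*k**2 - 3*k - 2).
Check: Δs_k = 2**k*(k**3 + 3*k**2 - 9*k - 12). ✓
s_(n+1) = 2**(n + 1)*(n**3 - 6*n - 7) and s_(2) = -48, so S(n) = 2*2**n*n**3 - 12*2**n*n - 14*2**n + 48.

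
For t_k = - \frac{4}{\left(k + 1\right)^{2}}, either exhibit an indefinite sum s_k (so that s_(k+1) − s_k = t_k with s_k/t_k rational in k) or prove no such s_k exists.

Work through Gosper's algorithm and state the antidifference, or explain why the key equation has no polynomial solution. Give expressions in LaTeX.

no hypergeometric antidifference exists

Compute t_(k+1)/t_k: get (k + 1)**2/(k + 2)**2.
Factor: A=k**2 + 2*k + 1; B=k**2 + 4*k + 4; C=1.
Key eq: (k**2 + 2*k + 1)·f(k+1) = (k**2 + 2*k + 1)·f(k) + (1).
Degrees (2,2,0) ⇒ d ≤ 0.
Generic f = c0 gives residual -1; -1 = 0 cannot hold, so t_k is not Gosper-summable.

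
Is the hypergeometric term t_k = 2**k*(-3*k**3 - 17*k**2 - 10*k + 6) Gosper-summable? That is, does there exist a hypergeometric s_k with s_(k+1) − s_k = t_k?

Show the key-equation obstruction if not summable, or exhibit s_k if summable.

Yes. s_k = 2**k*(-3*k**3 + k**2 + 4*k + 2).

r(k) = 2*(3*k**3 + 26*k**2 + 53*k + 24)/(3*k**3 + 17*k**2 + 10*k - 6) after simplifying.
Normal form (A,B,C) = (2, 1, k**3 + 17*k**2/3 + 10*k/3 - 2).
Need (2)·f(k+1) − (1)·f(k) = k**3 + 17*k**2/3 + 10*k/3 - 2.
Bound: deg f ≤ 3.
Solving with deg f ≤ 3: f(k) = (3*k**3 - k**2 - 4*k - 2)/3.
So s_k = (B(k−1)f/C)·t_k = ((3*k**3 - k**2 - 4*k - 2)/(3*k**3 + 17*k**2 + 10*k - 6))·t_k = 2**k*(-3*k**3 + k**2 + 4*k + 2).
Check: Δs_k = 2**k*(-3*k**3 - 17*k**2 - 10*k + 6). ✓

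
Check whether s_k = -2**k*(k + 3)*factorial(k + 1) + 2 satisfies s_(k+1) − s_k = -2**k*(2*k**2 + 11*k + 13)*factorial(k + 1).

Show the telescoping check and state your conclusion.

valid; difference matches t_k

s_(k+1) = -2**(k + 1)*(k + 4)*factorial(k + 2) + 2
s_(k+1) − s_k = -2**k*(2*k**2 + 11*k + 13)*factorial(k + 1)
(s_(k+1) − s_k) − t_k = 0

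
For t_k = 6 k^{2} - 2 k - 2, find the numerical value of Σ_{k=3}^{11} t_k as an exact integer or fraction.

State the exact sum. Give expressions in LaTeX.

Σ = 2862

Step 1: r(k) = (k - 3*(k + 1)**2 + 2)/(-3*k**2 + k + 1).
So A=1 and B=1, with C=k**2 - k/3 - 1/3.
Solve (1)·f(k+1) − (1)·f(k) = k**2 - k/3 - 1/3.
From deg A=0, deg B=0, deg C=2: d=3.
Coefficient equations give f(k) = k**2*(k - 2)/3.
So s_k = (B(k−1)f/C)·t_k = (k**2*(k - 2)/(3*k**2 - k - 1))·t_k = 2*k**2*(k - 2).
s_(k+1) − s_k = 6*k**2 - 2*k - 2 = t_k.
Telescoping: Σ = s_(12) − s_(3) = 2880 − (18) = 2862.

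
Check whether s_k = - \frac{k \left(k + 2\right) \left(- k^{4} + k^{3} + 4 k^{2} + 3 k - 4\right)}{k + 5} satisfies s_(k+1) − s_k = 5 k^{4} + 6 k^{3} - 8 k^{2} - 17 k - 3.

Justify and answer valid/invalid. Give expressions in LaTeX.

Invalid: residual \frac{3 \left(- 4 k^{5} - 32 k^{4} - 26 k^{3} + 54 k^{2} + 92 k + 15\right)}{k^{2} + 11 k + 30} ≠ 0.

s_(k+1) = (k**6 + 7*k**5 + 14*k**4 - 5*k**3 - 46*k**2 - 42*k - 9)/(k + 6)
s_(k+1) − s_k = (5*k**6 + 49*k**5 + 112*k**4 - 3*k**3 - 268*k**2 - 267*k - 45)/(k**2 + 11*k + 30)
(s_(k+1) − s_k) − t_k = 3*(-4*k**5 - 32*k**4 - 26*k**3 + 54*k**2 + 92*k + 15)/(k**2 + 11*k + 30)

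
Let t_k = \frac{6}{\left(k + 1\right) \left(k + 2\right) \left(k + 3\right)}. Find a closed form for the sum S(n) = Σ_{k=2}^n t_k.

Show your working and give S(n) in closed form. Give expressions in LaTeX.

S(n) = \frac{n^{2} + 5 n - 6}{4 \left(n^{2} + 5 n + 6\right)}

Step 1: r(k) = (k + 1)/(k + 4).
Normal form (A,B,C) = (k + 1, k + 4, 1).
f must satisfy (k + 1)·f(k+1) − (k + 3)·f(k) = 1.
From deg A=1, deg B=1, deg C=0: d=2.
Solve for f: f(k) = k*(k + 3)/4 (degree 2 ≤ 2).
Then R = B(k−1)f/C = k*(k + 3)**2/4, so s_k = R(k)·t_k = 3*k*(k + 3)/(2*(k + 1)*(k + 2)).
Verify: 6/(k**3 + 6*k**2 + 11*k + 6) matches t_k.
Σ_(k=2)^n t_k = s_(n+1) − s_(2) = (3*(n**2 + 5*n + 4)/(2*(n**2 + 5*n + 6))) − (5/4), i.e. (n**2 + 5*n - 6)/(4*(n**2 + 5*n + 6)).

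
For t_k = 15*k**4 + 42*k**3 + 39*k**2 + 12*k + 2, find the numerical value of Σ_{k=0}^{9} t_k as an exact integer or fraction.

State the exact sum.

Σ = 326720

Step 1: r(k) = (15*k**4 + 102*k**3 + 255*k**2 + 276*k + 110)/(15*k**4 + 42*k**3 + 39*k**2 + 12*k + 2).
Normal form (A,B,C) = (1, 1, k**4 + 14*k**3/5 + 13*k**2/5 + 4*k/5 + 2/15).
Set up (1)·f(k+1) − (1)·f(k) − (k**4 + 14*k**3/5 + 13*k**2/5 + 4*k/5 + 2/15) = 0.
Degrees (0,0,4) ⇒ d ≤ 5.
Solve for f: f(k) = k*(3*k**4 + 3*k**3 - 3*k**2 - 3*k + 2)/15 (degree 5 ≤ 5).
Then R = B(k−1)f/C = k*(3*k**4 + 3*k**3 - 3*k**2 - 3*k + 2)/(15*k**4 + 42*k**3 + 39*k**2 + 12*k + 2), so s_k = R(k)·t_k = k*(3*k**4 + 3*k**3 - 3*k**2 - 3*k + 2).
s_(k+1) − s_k = 15*k**4 + 42*k**3 + 39*k**2 + 12*k + 2 = t_k.
Evaluate s at k=10 and k=0: 326720 and 0; difference 326720.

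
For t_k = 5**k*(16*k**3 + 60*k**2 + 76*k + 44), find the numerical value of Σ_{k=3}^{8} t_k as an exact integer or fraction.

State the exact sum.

t_(k+1)/t_k = 5*(4*k**3 + 27*k**2 + 61*k + 49)/(4*k**3 + 15*k**2 + 19*k + 11).
Factor: A=5; B=1; C=k**3 + 15*k**2/4 + 19*k/4 + 11/4.
Solve (5)·f(k+1) − (1)·f(k) = k**3 + 15*k**2/4 + 19*k/4 + 11/4.
From deg A=0, deg B=0, deg C=3: d=3.
A polynomial solution: f(k) = (4*k**3 + 4*k + 1)/16.
Get s_k = R·t_k = 5**k*(4*k**3 + 4*k + 1) with R(k) = B(k−1)f(k)/C(k) = (4*k**3 + 4*k + 1)/(4*(4*k**3 + 15*k**2 + 19*k + 11)).
Δs = 4*5**k*(-k**3 + 4*k + 5*(k + 1)**3 + 6), as required.
Evaluate s at k=9 and k=3: 5767578125 and 15125; difference 5767563000.

Σ = 5767563000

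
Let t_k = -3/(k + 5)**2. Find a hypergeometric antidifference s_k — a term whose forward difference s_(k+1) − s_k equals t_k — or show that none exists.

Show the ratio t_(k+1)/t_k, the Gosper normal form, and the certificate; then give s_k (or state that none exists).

none (Gosper's algorithm certifies no s_k)

Compute t_(k+1)/t_k: get (k + 5)**2/(k + 6)**2.
Factor: A=k**2 + 10*k + 25; B=k**2 + 12*k + 36; C=1.
Key eq: (k**2 + 10*k + 25)·f(k+1) = (k**2 + 10*k + 25)·f(k) + (1).
Bound: deg f ≤ 0.
f = c0 ⇒ A·f(k+1) − B(k−1)·f(k) − C = -1. The system {-1 = 0} is inconsistent; no antidifference.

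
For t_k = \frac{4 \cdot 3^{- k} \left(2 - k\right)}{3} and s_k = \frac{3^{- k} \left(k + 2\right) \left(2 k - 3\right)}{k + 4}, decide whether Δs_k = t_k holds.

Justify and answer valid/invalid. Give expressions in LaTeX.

Invalid: residual \frac{2 \cdot 3^{- k} \left(4 k^{2} + 14 k - 41\right)}{3 \left(k^{2} + 9 k + 20\right)} ≠ 0.

s_(k+1) = (k + 3)*(2*k - 1)/(3*3**k*(k + 5))
s_(k+1) − s_k = 2*(-2*k**3 - 10*k**2 + 10*k + 39)/(3*3**k*(k**2 + 9*k + 20))
(s_(k+1) − s_k) − t_k = 2*(4*k**2 + 14*k - 41)/(3*3**k*(k**2 + 9*k + 20))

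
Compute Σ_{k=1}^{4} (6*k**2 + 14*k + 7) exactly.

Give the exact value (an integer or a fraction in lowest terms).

Σ = 348

Ratio r(k) = (6*k**2 + 26*k + 27)/(6*k**2 + 14*k + 7).
Normal form (A,B,C) = (1, 1, k**2 + 7*k/3 + 7/6).
Solve (1)·f(k+1) − (1)·f(k) = k**2 + 7*k/3 + 7/6.
Bound: deg f ≤ 3.
Coefficient equations give f(k) = k*(2*k**2 + 4*k + 1)/6.
Then R = B(k−1)f/C = k*(2*k**2 + 4*k + 1)/(6*k**2 + 14*k + 7), so s_k = R(k)·t_k = k*(2*k**2 + 4*k + 1).
s_(k+1) − s_k = 6*k**2 + 14*k + 7 = t_k.
Sum = s_(5) − s_(1); s_(5) = 355, s_(1) = 7 ⇒ 348.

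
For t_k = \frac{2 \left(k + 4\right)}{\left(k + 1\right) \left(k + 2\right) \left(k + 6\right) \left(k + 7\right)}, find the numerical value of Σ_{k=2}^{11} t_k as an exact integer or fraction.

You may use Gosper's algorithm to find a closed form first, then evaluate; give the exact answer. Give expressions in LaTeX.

Σ = 35/936

t_(k+1)/t_k = (k + 1)*(k + 5)*(k + 6)/((k + 3)*(k + 4)*(k + 8)).
So A=k + 1 and B=k + 8, with C=k**4 + 16*k**3 + 95*k**2 + 248*k + 240.
Set up (k + 1)·f(k+1) − (k + 7)·f(k) − (k**4 + 16*k**3 + 95*k**2 + 248*k + 240) = 0.
Bound: deg f ≤ 6.
Solving with deg f ≤ 6: f(k) = k*(k + 2)*(k + 3)*(k + 4)*(k + 5)*(k + 7)/12.
Get s_k = R·t_k = k*(k + 7)/(6*(k**2 + 7*k + 6)) with R(k) = B(k−1)f(k)/C(k) = k*(k + 2)*(k + 7)**2/(12*(k + 4)).
s_(k+1) − s_k = 2*(k + 4)/(k**4 + 16*k**3 + 83*k**2 + 152*k + 84) = t_k.
Σ_(k=2)^(11) t_k = s_(12) − s_(2) = 19/117 − (1/8) = 35/936.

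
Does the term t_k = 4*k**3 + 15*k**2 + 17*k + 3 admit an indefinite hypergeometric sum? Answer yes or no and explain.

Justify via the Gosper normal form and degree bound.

Yes. s_k = k*(k**3 + 3*k**2 + 2*k - 3).

Compute t_(k+1)/t_k: get (4*k**3 + 27*k**2 + 59*k + 39)/(4*k**3 + 15*k**2 + 17*k + 3).
Factor: A=1; B=1; C=k**3 + 15*k**2/4 + 17*k/4 + 3/4.
Set up (1)·f(k+1) − (1)·f(k) − (k**3 + 15*k**2/4 + 17*k/4 + 3/4) = 0.
deg f ≤ 4 (via 0,0,3).
Solving with deg f ≤ 4: f(k) = k*(k**3 + 3*k**2 + 2*k - 3)/4.
R(k) = B(k−1)·f(k)/C(k) = k*(k**3 + 3*k**2 + 2*k - 3)/(4*k**3 + 15*k**2 + 17*k + 3); s_k = R·t_k = k*(k**3 + 3*k**2 + 2*k - 3).
s_(k+1) − s_k = 4*k**3 + 15*k**2 + 17*k + 3 = t_k.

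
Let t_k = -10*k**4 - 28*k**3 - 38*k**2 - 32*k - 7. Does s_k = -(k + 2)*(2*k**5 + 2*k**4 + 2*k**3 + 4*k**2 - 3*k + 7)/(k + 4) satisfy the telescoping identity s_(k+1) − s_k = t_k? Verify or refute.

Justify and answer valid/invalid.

s_(k+1) = (-2*k**6 - 18*k**5 - 66*k**4 - 132*k**3 - 155*k**2 - 101*k - 42)/(k + 5)
s_(k+1) − s_k = (-10*k**6 - 102*k**5 - 358*k**4 - 638*k**3 - 695*k**2 - 427*k - 98)/(k**2 + 9*k + 20)
(s_(k+1) − s_k) − t_k = 2*(8*k**5 + 66*k**4 + 148*k**3 + 180*k**2 + 138*k + 21)/(k**2 + 9*k + 20)

Invalid: residual 2*(8*k**5 + 66*k**4 + 148*k**3 + 180*k**2 + 138*k + 21)/(k**2 + 9*k + 20) ≠ 0.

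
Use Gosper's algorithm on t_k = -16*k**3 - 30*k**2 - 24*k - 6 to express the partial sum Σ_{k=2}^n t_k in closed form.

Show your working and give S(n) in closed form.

r(k) = (8*k**3 + 39*k**2 + 66*k + 38)/(8*k**3 + 15*k**2 + 12*k + 3) after simplifying.
Normal form (A,B,C) = (1, 1, k**3 + 15*k**2/8 + 3*k/2 + 3/8).
Solve (1)·f(k+1) − (1)·f(k) = k**3 + 15*k**2/8 + 3*k/2 + 3/8.
Degrees (0,0,3) ⇒ d ≤ 4.
Solve for f: f(k) = k*(4*k**3 + 2*k**2 + k - 1)/16 (degree 4 ≤ 4).
R(k) = B(k−1)·f(k)/C(k) = k*(4*k**3 + 2*k**2 + k - 1)/(2*(8*k**3 + 15*k**2 + 12*k + 3)); s_k = R·t_k = k*(-4*k**3 - 2*k**2 - k + 1).
Δs = -16*k**3 - 30*k**2 - 24*k - 6, as required.
Telescope: S(n) = s_(n+1) − s_(2) = -4*n**4 - 18*n**3 - 31*n**2 - 23*n - 6 − (-82) = -4*n**4 - 18*n**3 - 31*n**2 - 23*n + 76.

S(n) = -4*n**4 - 18*n**3 - 31*n**2 - 23*n + 76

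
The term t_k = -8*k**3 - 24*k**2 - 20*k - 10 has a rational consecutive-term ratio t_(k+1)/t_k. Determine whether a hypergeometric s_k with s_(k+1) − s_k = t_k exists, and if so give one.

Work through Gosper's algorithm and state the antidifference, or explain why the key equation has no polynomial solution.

s_k = 2*k*(-k**3 - 2*k**2 - 2)

The ratio is (4*k**3 + 24*k**2 + 46*k + 31)/(4*k**3 + 12*k**2 + 10*k + 5).
Factor: A=1; B=1; C=k**3 + 3*k**2 + 5*k/2 + 5/4.
f must satisfy (1)·f(k+1) − (1)·f(k) = k**3 + 3*k**2 + 5*k/2 + 5/4.
Bound: deg f ≤ 4.
Solving with deg f ≤ 4: f(k) = k*(k**3 + 2*k**2 + 2)/4.
Then R = B(k−1)f/C = k*(k**3 + 2*k**2 + 2)/(4*k**3 + 12*k**2 + 10*k + 5), so s_k = R(k)·t_k = 2*k*(-k**3 - 2*k**2 - 2).
Verify: -8*k**3 - 24*k**2 - 20*k - 10 matches t_k.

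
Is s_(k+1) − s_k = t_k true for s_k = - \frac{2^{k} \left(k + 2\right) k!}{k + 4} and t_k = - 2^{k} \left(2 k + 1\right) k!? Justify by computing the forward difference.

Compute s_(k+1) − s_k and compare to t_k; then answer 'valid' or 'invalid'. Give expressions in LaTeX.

s_(k+1) = -2**(k + 1)*(k + 3)*factorial(k + 1)/(k + 5)
s_(k+1) − s_k = -2**k*(2*k**3 + 15*k**2 + 31*k + 14)*factorial(k)/((k + 4)*(k + 5))
(s_(k+1) − s_k) − t_k = 2**(k + 1)*(2*k**2 + 9*k + 3)*factorial(k)/((k + 4)*(k + 5))

Invalid: residual \frac{2^{k + 1} \left(2 k^{2} + 9 k + 3\right) k!}{\left(k + 4\right) \left(k + 5\right)} ≠ 0.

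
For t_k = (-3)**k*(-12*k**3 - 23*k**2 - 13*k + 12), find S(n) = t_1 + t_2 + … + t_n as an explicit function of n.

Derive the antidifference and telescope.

r(k) = 3*(-12*k**3 - 59*k**2 - 95*k - 36)/(12*k**3 + 23*k**2 + 13*k - 12) after simplifying.
Normal form (A,B,C) = (-3, 1, k**3 + 23*k**2/12 + 13*k/12 - 1).
f must satisfy (-3)·f(k+1) − (1)·f(k) = k**3 + 23*k**2/12 + 13*k/12 - 1.
From deg A=0, deg B=0, deg C=3: d=3.
Solve for f: f(k) = -(3*k**3 - k**2 - 2*k - 3)/12 (degree 3 ≤ 3).
Get s_k = R·t_k = (-3)**k*(3*k**3 - k**2 - 2*k - 3) with R(k) = B(k−1)f(k)/C(k) = -(3*k**3 - k**2 - 2*k - 3)/(12*k**3 + 23*k**2 + 13*k - 12).
Δs = (-3)**k*(-12*k**3 - 23*k**2 - 13*k + 12), as required.
Σ_(k=1)^n t_k = s_(n+1) − s_(1) = ((-3)**(n + 1)*(3*n**3 + 8*n**2 + 5*n - 3)) − (9), i.e. -9*(-3)**n*n**3 - 24*(-3)**n*n**2 - 15*(-3)**n*n + 9*(-3)**n - 9.

S(n) = -9*(-3)**n*n**3 - 24*(-3)**n*n**2 - 15*(-3)**n*n + 9*(-3)**n - 9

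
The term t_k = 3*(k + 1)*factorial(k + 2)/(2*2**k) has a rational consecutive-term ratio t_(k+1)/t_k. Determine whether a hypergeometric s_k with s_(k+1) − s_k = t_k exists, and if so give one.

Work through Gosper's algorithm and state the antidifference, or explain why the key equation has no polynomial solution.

s_k = 3*factorial(k + 2)/2**k

Compute t_(k+1)/t_k: get (k + 2)*(k + 3)/(2*(k + 1)).
Take A(k)=k/2 + 3/2, B(k)=1, C(k)=k + 1.
f must satisfy (k/2 + 3/2)·f(k+1) − (1)·f(k) = k + 1.
Bound: deg f ≤ 0.
Coefficient equations give f(k) = 2.
R(k) = B(k−1)·f(k)/C(k) = 2/(k + 1); s_k = R·t_k = 3*factorial(k + 2)/2**k.
Δs = 3*(k + 1)*factorial(k + 2)/(2*2**k), as required.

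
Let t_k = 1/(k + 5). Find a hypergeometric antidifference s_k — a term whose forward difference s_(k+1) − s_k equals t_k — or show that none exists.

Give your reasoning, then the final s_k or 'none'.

r(k) = (k + 5)/(k + 6) after simplifying.
Take A(k)=k + 5, B(k)=k + 6, C(k)=1.
Set up (k + 5)·f(k+1) − (k + 5)·f(k) − (1) = 0.
Bound: deg f ≤ 0.
Put f(k) = c0: A·f(k+1) − B(k−1)·f(k) − C = -1; need -1 = 0 — inconsistent ⇒ no f, not summable.

none (Gosper's algorithm certifies no s_k)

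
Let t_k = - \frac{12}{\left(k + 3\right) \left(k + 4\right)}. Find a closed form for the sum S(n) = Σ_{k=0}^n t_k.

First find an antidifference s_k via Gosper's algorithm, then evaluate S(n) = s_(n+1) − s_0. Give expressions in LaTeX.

t_(k+1)/t_k = (k + 3)/(k + 5).
Take A(k)=k + 3, B(k)=k + 5, C(k)=1.
Key eq: (k + 3)·f(k+1) = (k + 4)·f(k) + (1).
From deg A=1, deg B=1, deg C=0: d=1.
Match coefficients ⇒ f(k) = k/3.
Get s_k = R·t_k = -4*k/(k + 3) with R(k) = B(k−1)f(k)/C(k) = k*(k + 4)/3.
Check: Δs_k = -12/(k**2 + 7*k + 12). ✓
Σ_(k=0)^n t_k = s_(n+1) − s_(0) = (4*(-n - 1)/(n + 4)) − (0), i.e. 4*(-n - 1)/(n + 4).

S(n) = \frac{4 \left(- n - 1\right)}{n + 4}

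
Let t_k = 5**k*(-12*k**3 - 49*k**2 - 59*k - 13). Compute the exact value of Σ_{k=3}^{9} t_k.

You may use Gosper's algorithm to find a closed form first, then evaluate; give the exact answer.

r(k) = 5*(12*k**3 + 85*k**2 + 193*k + 133)/(12*k**3 + 49*k**2 + 59*k + 13) after simplifying.
Take A(k)=5, B(k)=1, C(k)=k**3 + 49*k**2/12 + 59*k/12 + 13/12.
Solve (5)·f(k+1) − (1)·f(k) = k**3 + 49*k**2/12 + 59*k/12 + 13/12.
From deg A=0, deg B=0, deg C=3: d=3.
Match coefficients ⇒ f(k) = (3*k**3 + k**2 + k - 3)/12.
So s_k = (B(k−1)f/C)·t_k = ((3*k**3 + k**2 + k - 3)/(12*k**3 + 49*k**2 + 59*k + 13))·t_k = 5**k*(-3*k**3 - k**2 - k + 3).
Verify: 5**k*(-12*k**3 - 49*k**2 - 59*k - 13) matches t_k.
Evaluate s at k=10 and k=3: -30341796875 and -11250; difference -30341785625.

Σ = -30341785625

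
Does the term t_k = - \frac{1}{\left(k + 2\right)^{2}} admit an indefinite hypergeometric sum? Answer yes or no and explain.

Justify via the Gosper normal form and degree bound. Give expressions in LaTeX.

No — key equation has no polynomial f.

r(k) = (k + 2)**2/(k + 3)**2 after simplifying.
A = k**2 + 4*k + 4, B = k**2 + 6*k + 9, C = 1.
Set up (k**2 + 4*k + 4)·f(k+1) − (k**2 + 4*k + 4)·f(k) − (1) = 0.
Bound: deg f ≤ 0.
Put f(k) = c0: A·f(k+1) − B(k−1)·f(k) − C = -1; need -1 = 0 — inconsistent ⇒ no f, not summable.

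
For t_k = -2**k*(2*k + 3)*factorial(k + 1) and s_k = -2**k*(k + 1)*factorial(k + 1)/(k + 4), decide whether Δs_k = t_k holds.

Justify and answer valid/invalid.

Invalid: residual 3*2**k*(2*k**2 + 11*k + 11)*factorial(k + 1)/((k + 4)*(k + 5)) ≠ 0.

s_(k+1) = -2**(k + 1)*(k + 2)*factorial(k + 2)/(k + 5)
s_(k+1) − s_k = -2**k*(2*k**3 + 15*k**2 + 34*k + 27)*factorial(k + 1)/((k + 4)*(k + 5))
(s_(k+1) − s_k) − t_k = 3*2**k*(2*k**2 + 11*k + 11)*factorial(k + 1)/((k + 4)*(k + 5))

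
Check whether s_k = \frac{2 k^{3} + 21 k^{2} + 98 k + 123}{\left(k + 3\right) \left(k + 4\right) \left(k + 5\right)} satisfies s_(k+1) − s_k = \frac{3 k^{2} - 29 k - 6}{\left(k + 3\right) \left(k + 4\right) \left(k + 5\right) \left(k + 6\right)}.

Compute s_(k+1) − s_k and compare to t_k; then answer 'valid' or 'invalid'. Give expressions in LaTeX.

Valid — Δs_k = t_k.

s_(k+1) = (98*k + 2*(k + 1)**3 + 21*(k + 1)**2 + 221)/((k + 4)*(k + 5)*(k + 6))
s_(k+1) − s_k = (3*k**2 - 29*k - 6)/(k**4 + 18*k**3 + 119*k**2 + 342*k + 360)
(s_(k+1) − s_k) − t_k = 0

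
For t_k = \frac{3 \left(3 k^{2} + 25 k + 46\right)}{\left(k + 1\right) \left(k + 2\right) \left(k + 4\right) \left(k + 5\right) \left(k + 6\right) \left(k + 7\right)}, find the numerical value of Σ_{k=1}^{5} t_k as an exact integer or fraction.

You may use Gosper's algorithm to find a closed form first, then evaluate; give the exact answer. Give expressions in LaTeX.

Σ = 11/280

t_(k+1)/t_k = (k + 1)*(k + 4)*(25*k + 3*(k + 1)**2 + 71)/((k + 3)*(k + 8)*(3*k**2 + 25*k + 46)).
Factor: A=k + 1; B=k + 8; C=k**3 + 34*k**2/3 + 121*k/3 + 46.
Need (k + 1)·f(k+1) − (k + 7)·f(k) = k**3 + 34*k**2/3 + 121*k/3 + 46.
Degrees (1,1,3) ⇒ d ≤ 6.
Solving with deg f ≤ 6: f(k) = k*(k + 2)*(k + 3)*(k + 5)*(k**2 + 11*k + 34)/72.
Certificate R = B(k−1)f/C = k*(k + 2)*(k + 5)*(k + 7)*(k**2 + 11*k + 34)/(24*(3*k**2 + 25*k + 46)) gives s_k = k*(k**2 + 11*k + 34)/(8*(k**3 + 11*k**2 + 34*k + 24)).
Δs = 3*(3*k**2 + 25*k + 46)/(k**6 + 25*k**5 + 247*k**4 + 1219*k**3 + 3112*k**2 + 3796*k + 1680), as required.
Evaluate s at k=6 and k=1: 17/140 and 23/280; difference 11/280.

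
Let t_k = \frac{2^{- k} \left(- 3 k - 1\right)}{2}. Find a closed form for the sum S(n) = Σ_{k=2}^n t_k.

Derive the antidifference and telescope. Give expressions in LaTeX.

The ratio is (3*k + 4)/(2*(3*k + 1)).
Gosper form: A/B · C(k+1)/C(k) with A=1/2, B=1, C=k + 1/3.
Key eq: (1/2)·f(k+1) = (1)·f(k) + (k + 1/3).
deg f ≤ 1 (via 0,0,1).
Solving with deg f ≤ 1: f(k) = -2*(3*k + 4)/3.
Then R = B(k−1)f/C = -2*(3*k + 4)/(3*k + 1), so s_k = R(k)·t_k = (3*k + 4)/2**k.
s_(k+1) − s_k = (-3*k - 1)/(2*2**k) = t_k.
Telescope: S(n) = s_(n+1) − s_(2) = 2**(-n - 1)*(3*n + 7) − (5/2) = 2**(-n - 1)*(-5*2**n + 3*n + 7).

S(n) = 2^{- n - 1} \left(- 5 \cdot 2^{n} + 3 n + 7\right)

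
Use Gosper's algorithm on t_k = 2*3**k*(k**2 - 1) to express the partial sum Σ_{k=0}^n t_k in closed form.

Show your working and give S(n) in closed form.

The ratio is 3*k*(k + 2)/(k**2 - 1).
A = 3, B = 1, C = k**2 - 1.
Need (3)·f(k+1) − (1)·f(k) = k**2 - 1.
From deg A=0, deg B=0, deg C=2: d=2.
A polynomial solution: f(k) = (k - 2)*(k - 1)/2.
Then R = B(k−1)f/C = (k - 2)/(2*(k + 1)), so s_k = R(k)·t_k = 3**k*(k**2 - 3*k + 2).
Δs = 2*3**k*(k**2 - 1), as required.
Σ_(k=0)^n t_k = s_(n+1) − s_(0) = (3**(n + 1)*n*(n - 1)) − (2), i.e. 3**(n + 1)*n**2 - 3**(n + 1)*n - 2.

S(n) = 3**(n + 1)*n**2 - 3**(n + 1)*n - 2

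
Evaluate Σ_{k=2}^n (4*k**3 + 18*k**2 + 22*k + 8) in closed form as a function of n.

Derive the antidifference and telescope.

S(n) = n**4 + 8*n**3 + 21*n**2 + 22*n - 52

Ratio r(k) = (2*k**3 + 15*k**2 + 35*k + 26)/(2*k**3 + 9*k**2 + 11*k + 4).
Factor: A=1; B=1; C=k**3 + 9*k**2/2 + 11*k/2 + 2.
Set up (1)·f(k+1) − (1)·f(k) − (k**3 + 9*k**2/2 + 11*k/2 + 2) = 0.
d = 4 from the (0,0,3) case.
Solving with deg f ≤ 4: f(k) = k**2*(k + 1)*(k + 3)/4.
So s_k = (B(k−1)f/C)·t_k = (k**2*(k + 3)/(2*(2*k**2 + 7*k + 4)))·t_k = k**2*(k**2 + 4*k + 3).
Δs = 4*k**3 + 18*k**2 + 22*k + 8, as required.
s_(n+1) = n**4 + 8*n**3 + 21*n**2 + 22*n + 8 and s_(2) = 60, so S(n) = n**4 + 8*n**3 + 21*n**2 + 22*n - 52.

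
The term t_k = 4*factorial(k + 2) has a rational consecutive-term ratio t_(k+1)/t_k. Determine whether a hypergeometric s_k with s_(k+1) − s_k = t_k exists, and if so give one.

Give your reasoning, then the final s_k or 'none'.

none (Gosper's algorithm certifies no s_k)

Step 1: r(k) = k + 3.
Take A(k)=k + 3, B(k)=1, C(k)=1.
f must satisfy (k + 3)·f(k+1) − (1)·f(k) = 1.
deg f ≤ -1 (via 1,0,0).
deg f ≤ -1 is impossible — no certificate.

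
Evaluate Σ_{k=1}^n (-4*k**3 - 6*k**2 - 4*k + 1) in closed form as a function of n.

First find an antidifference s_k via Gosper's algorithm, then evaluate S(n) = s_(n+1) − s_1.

S(n) = n*(-n**3 - 4*n**2 - 6*n - 2)

Compute t_(k+1)/t_k: get (4*k**3 + 18*k**2 + 28*k + 13)/(4*k**3 + 6*k**2 + 4*k - 1).
Factor: A=1; B=1; C=k**3 + 3*k**2/2 + k - 1/4.
Key eq: (1)·f(k+1) = (1)·f(k) + (k**3 + 3*k**2/2 + k - 1/4).
Degrees (0,0,3) ⇒ d ≤ 4.
A polynomial solution: f(k) = k*(k**3 - 2)/4.
Then R = B(k−1)f/C = k*(k**3 - 2)/(4*k**3 + 6*k**2 + 4*k - 1), so s_k = R(k)·t_k = k*(2 - k**3).
Δs = -4*k**3 - 6*k**2 - 4*k + 1, as required.
Σ_(k=1)^n t_k = s_(n+1) − s_(1) = (-n**4 - 4*n**3 - 6*n**2 - 2*n + 1) − (1), i.e. n*(-n**3 - 4*n**2 - 6*n - 2).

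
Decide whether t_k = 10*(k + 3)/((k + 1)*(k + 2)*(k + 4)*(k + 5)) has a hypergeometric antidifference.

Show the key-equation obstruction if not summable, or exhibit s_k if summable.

Yes. s_k = 5*k*(k + 5)/(4*(k**2 + 5*k + 4)).

t_(k+1)/t_k = (k + 1)*(k + 4)**2/((k + 3)**2*(k + 6)).
A = k + 1, B = k + 6, C = k**2 + 6*k + 9.
Set up (k + 1)·f(k+1) − (k + 5)·f(k) − (k**2 + 6*k + 9) = 0.
Degrees (1,1,2) ⇒ d ≤ 4.
Coefficient equations give f(k) = k*(k + 2)*(k + 3)*(k + 5)/8.
So s_k = (B(k−1)f/C)·t_k = (k*(k + 2)*(k + 5)**2/(8*(k + 3)))·t_k = 5*k*(k + 5)/(4*(k**2 + 5*k + 4)).
s_(k+1) − s_k = 10*(k + 3)/(k**4 + 12*k**3 + 49*k**2 + 78*k + 40) = t_k.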